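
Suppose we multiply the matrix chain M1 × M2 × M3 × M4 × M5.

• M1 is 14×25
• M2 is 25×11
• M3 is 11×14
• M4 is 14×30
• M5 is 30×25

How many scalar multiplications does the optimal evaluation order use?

Adjacent pairs: M1M2 = 14·25·11 = 3850; M2M3 = 25·11·14 = 3850; M3M4 = 11·14·30 = 4620; M4M5 = 14·30·25 = 10500.
Length 3: M1..M3: k=1: 0+3850+14·25·14=8750; k=2: 3850+0+14·11·14=6006 → min 6006 | M2..M4: k=2: 0+4620+25·11·30=12870; k=3: 3850+0+25·14·30=14350 → min 12870 | M3..M5: k=3: 0+10500+11·14·25=14350; k=4: 4620+0+11·30·25=12870 → min 12870.
Length 4: M1..M4: k=1: 0+12870+14·25·30=23370; k=2: 3850+4620+14·11·30=13090; k=3: 6006+0+14·14·30=11886 → min 11886 | M2..M5: k=2: 0+12870+25·11·25=19745; k=3: 3850+10500+25·14·25=23100; k=4: 12870+0+25·30·25=31620 → min 19745.
Length 5: M1..M5: k=1: 0+19745+14·25·25=28495; k=2: 3850+12870+14·11·25=20570; k=3: 6006+10500+14·14·25=21406; k=4: 11886+0+14·30·25=22386 → min 20570.
Optimal order: ((M1 × M2) × ((M3 × M4) × M5)) with cost 20570.

20570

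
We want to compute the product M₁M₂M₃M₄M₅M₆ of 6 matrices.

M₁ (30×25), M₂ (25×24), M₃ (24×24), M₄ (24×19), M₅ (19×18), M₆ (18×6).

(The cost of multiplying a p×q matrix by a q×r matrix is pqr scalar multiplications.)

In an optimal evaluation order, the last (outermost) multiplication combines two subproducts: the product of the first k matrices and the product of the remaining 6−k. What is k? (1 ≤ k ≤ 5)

1

Adjacent pairs: M₁M₂ = 30·25·24 = 18000; M₂M₃ = 25·24·24 = 14400; M₃M₄ = 24·24·19 = 10944; M₄M₅ = 24·19·18 = 8208; M₅M₆ = 19·18·6 = 2052.
Length 3: M₁..M₃: k=1: 0+14400+30·25·24=32400; k=2: 18000+0+30·24·24=35280 → min 32400 | M₂..M₄: k=2: 0+10944+25·24·19=22344; k=3: 14400+0+25·24·19=25800 → min 22344 | M₃..M₅: k=3: 0+8208+24·24·18=18576; k=4: 10944+0+24·19·18=19152 → min 18576 | M₄..M₆: k=4: 0+2052+24·19·6=4788; k=5: 8208+0+24·18·6=10800 → min 4788.
Length 4: M₁..M₄: k=1: 0+22344+30·25·19=36594; k=2: 18000+10944+30·24·19=42624; k=3: 32400+0+30·24·19=46080 → min 36594 | M₂..M₅: k=2: 0+18576+25·24·18=29376; k=3: 14400+8208+25·24·18=33408; k=4: 22344+0+25·19·18=30894 → min 29376 | M₃..M₆: k=3: 0+4788+24·24·6=8244; k=4: 10944+2052+24·19·6=15732; k=5: 18576+0+24·18·6=21168 → min 8244.
Length 5: M₁..M₅: k=1: 0+29376+30·25·18=42876; k=2: 18000+18576+30·24·18=49536; k=3: 32400+8208+30·24·18=53568; k=4: 36594+0+30·19·18=46854 → min 42876 | M₂..M₆: k=2: 0+8244+25·24·6=11844; k=3: 14400+4788+25·24·6=22788; k=4: 22344+2052+25·19·6=27246; k=5: 29376+0+25·18·6=32076 → min 11844.
Top-level splits: k=1: (M₁..M₁)·(M₂..M₆) → 0+11844+30·25·6 = 16344; k=2: (M₁..M₂)·(M₃..M₆) → 18000+8244+30·24·6 = 30564; k=3: (M₁..M₃)·(M₄..M₆) → 32400+4788+30·24·6 = 41508; k=4: (M₁..M₄)·(M₅..M₆) → 36594+2052+30·19·6 = 42066; k=5: (M₁..M₅)·(M₆..M₆) → 42876+0+30·18·6 = 46116.
Best split is after M₁, i.e. k = 1.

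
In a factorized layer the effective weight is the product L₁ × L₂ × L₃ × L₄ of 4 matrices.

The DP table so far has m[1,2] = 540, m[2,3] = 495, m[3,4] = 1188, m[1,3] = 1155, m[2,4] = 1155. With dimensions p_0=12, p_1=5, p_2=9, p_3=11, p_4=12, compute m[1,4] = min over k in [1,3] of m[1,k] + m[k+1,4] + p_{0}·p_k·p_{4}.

1875

m[1,4] = min over k∈[1,3] of m[1,k]+m[k+1,4]+p_{0}·p_k·p_{4}.
k=1: 0 + 1155 + 12·5·12 = 1875; k=2: 540 + 1188 + 12·9·12 = 3024; k=3: 1155 + 0 + 12·11·12 = 2739.
Minimum: 1875 at k=1.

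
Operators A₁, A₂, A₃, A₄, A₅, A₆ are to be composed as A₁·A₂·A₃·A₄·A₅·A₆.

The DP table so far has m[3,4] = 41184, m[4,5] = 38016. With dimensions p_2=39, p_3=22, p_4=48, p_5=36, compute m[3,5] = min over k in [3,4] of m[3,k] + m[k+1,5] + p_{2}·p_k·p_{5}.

m[3,5] = min over k∈[3,4] of m[3,k]+m[k+1,5]+p_{2}·p_k·p_{5}.
k=3: 0 + 38016 + 39·22·36 = 68904; k=4: 41184 + 0 + 39·48·36 = 108576.
Minimum: 68904 at k=3.

68904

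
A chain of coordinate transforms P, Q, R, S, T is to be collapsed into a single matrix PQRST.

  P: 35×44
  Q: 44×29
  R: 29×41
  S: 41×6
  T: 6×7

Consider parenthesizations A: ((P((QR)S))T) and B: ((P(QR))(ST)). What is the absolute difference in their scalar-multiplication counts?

Order A = ((P((QR)S))T): (QR): 44×29 by 29×41 → 44×41, cost 44·29·41 = 52316; ((QR)S): 44×41 by 41×6 → 44×6, cost 44·41·6 = 10824; cumulative 63140; (P((QR)S)): 35×44 by 44×6 → 35×6, cost 35·44·6 = 9240; cumulative 72380; ((P((QR)S))T): 35×6 by 6×7 → 35×7, cost 35·6·7 = 1470; cumulative 73850. Total 73850.
Order B = ((P(QR))(ST)): (QR): 44×29 by 29×41 → 44×41, cost 44·29·41 = 52316; (P(QR)): 35×44 by 44×41 → 35×41, cost 35·44·41 = 63140; cumulative 115456; (ST): 41×6 by 6×7 → 41×7, cost 41·6·7 = 1722; ((P(QR))(ST)): 35×41 by 41×7 → 35×7, cost 35·41·7 = 10045; cumulative 127223. Total 127223.
Difference: |73850 − 127223| = 53373.

53373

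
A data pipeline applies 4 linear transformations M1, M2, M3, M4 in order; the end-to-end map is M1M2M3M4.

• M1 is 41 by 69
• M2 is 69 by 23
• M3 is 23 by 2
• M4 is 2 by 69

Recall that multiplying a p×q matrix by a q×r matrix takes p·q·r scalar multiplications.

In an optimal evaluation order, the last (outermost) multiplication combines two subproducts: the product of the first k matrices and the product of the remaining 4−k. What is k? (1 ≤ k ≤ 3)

3

Adjacent pairs: M1M2 = 41·69·23 = 65067; M2M3 = 69·23·2 = 3174; M3M4 = 23·2·69 = 3174.
Length 3: M1..M3: k=1: 0+3174+41·69·2=8832; k=2: 65067+0+41·23·2=66953 → min 8832 | M2..M4: k=2: 0+3174+69·23·69=112677; k=3: 3174+0+69·2·69=12696 → min 12696.
Top-level splits: k=1: (M1..M1)·(M2..M4) → 0+12696+41·69·69 = 207897; k=2: (M1..M2)·(M3..M4) → 65067+3174+41·23·69 = 133308; k=3: (M1..M3)·(M4..M4) → 8832+0+41·2·69 = 14490.
Best split is after M3, i.e. k = 3.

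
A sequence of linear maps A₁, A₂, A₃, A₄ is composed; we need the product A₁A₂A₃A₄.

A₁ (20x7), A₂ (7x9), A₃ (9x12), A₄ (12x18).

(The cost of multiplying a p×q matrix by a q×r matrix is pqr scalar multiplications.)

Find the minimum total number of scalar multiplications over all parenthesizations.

Adjacent pairs: A₁A₂ = 20·7·9 = 1260; A₂A₃ = 7·9·12 = 756; A₃A₄ = 9·12·18 = 1944.
Length 3: A₁..A₃: k=1: 0+756+20·7·12=2436; k=2: 1260+0+20·9·12=3420 → min 2436 | A₂..A₄: k=2: 0+1944+7·9·18=3078; k=3: 756+0+7·12·18=2268 → min 2268.
Length 4: A₁..A₄: k=1: 0+2268+20·7·18=4788; k=2: 1260+1944+20·9·18=6444; k=3: 2436+0+20·12·18=6756 → min 4788.
Optimal order: (A₁((A₂A₃)A₄)) with cost 4788.

4788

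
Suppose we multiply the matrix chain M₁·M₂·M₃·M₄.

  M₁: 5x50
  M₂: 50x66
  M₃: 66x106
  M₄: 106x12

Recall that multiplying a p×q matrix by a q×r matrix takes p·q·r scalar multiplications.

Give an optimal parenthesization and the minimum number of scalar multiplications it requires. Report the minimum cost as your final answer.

57840

Adjacent pairs: M₁M₂ = 5·50·66 = 16500; M₂M₃ = 50·66·106 = 349800; M₃M₄ = 66·106·12 = 83952.
Length 3: M₁..M₃: k=1: 0+349800+5·50·106=376300; k=2: 16500+0+5·66·106=51480 → min 51480 | M₂..M₄: k=2: 0+83952+50·66·12=123552; k=3: 349800+0+50·106·12=413400 → min 123552.
Length 4: M₁..M₄: k=1: 0+123552+5·50·12=126552; k=2: 16500+83952+5·66·12=104412; k=3: 51480+0+5·106·12=57840 → min 57840.
Optimal parenthesization: (((M₁·M₂)·M₃)·M₄) with cost 57840.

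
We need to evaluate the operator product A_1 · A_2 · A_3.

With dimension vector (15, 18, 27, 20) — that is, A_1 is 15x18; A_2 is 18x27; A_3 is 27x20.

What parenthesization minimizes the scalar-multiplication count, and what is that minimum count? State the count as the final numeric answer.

(A_1 · (A_2 · A_3)): cost 15120.
((A_1 · A_2) · A_3): cost 15390.
Optimal: (A_1 · (A_2 · A_3)) with cost 15120.

15120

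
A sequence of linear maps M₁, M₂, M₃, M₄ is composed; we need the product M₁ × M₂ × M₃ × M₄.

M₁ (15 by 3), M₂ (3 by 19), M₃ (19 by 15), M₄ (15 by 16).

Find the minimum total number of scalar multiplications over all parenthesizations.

2295

Adjacent pairs: M₁M₂ = 15·3·19 = 855; M₂M₃ = 3·19·15 = 855; M₃M₄ = 19·15·16 = 4560.
Length 3: M₁..M₃: k=1: 0+855+15·3·15=1530; k=2: 855+0+15·19·15=5130 → min 1530 | M₂..M₄: k=2: 0+4560+3·19·16=5472; k=3: 855+0+3·15·16=1575 → min 1575.
Length 4: M₁..M₄: k=1: 0+1575+15·3·16=2295; k=2: 855+4560+15·19·16=9975; k=3: 1530+0+15·15·16=5130 → min 2295.
Optimal order: (M₁ × ((M₂ × M₃) × M₄)) with cost 2295.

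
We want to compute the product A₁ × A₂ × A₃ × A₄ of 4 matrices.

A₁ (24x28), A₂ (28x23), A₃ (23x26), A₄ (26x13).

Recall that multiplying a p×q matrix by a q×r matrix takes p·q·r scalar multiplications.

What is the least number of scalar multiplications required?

Adjacent pairs: A₁A₂ = 24·28·23 = 15456; A₂A₃ = 28·23·26 = 16744; A₃A₄ = 23·26·13 = 7774.
Length 3: A₁..A₃: k=1: 0+16744+24·28·26=34216; k=2: 15456+0+24·23·26=29808 → min 29808 | A₂..A₄: k=2: 0+7774+28·23·13=16146; k=3: 16744+0+28·26·13=26208 → min 16146.
Length 4: A₁..A₄: k=1: 0+16146+24·28·13=24882; k=2: 15456+7774+24·23·13=30406; k=3: 29808+0+24·26·13=37920 → min 24882.
Optimal order: (A₁ × (A₂ × (A₃ × A₄))) with cost 24882.

24882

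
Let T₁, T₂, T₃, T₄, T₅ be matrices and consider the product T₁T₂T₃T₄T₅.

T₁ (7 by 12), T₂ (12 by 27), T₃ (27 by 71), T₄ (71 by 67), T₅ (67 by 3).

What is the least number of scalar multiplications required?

Adjacent pairs: T₁T₂ = 7·12·27 = 2268; T₂T₃ = 12·27·71 = 23004; T₃T₄ = 27·71·67 = 128439; T₄T₅ = 71·67·3 = 14271.
Length 3: T₁..T₃: k=1: 0+23004+7·12·71=28968; k=2: 2268+0+7·27·71=15687 → min 15687 | T₂..T₄: k=2: 0+128439+12·27·67=150147; k=3: 23004+0+12·71·67=80088 → min 80088 | T₃..T₅: k=3: 0+14271+27·71·3=20022; k=4: 128439+0+27·67·3=133866 → min 20022.
Length 4: T₁..T₄: k=1: 0+80088+7·12·67=85716; k=2: 2268+128439+7·27·67=143370; k=3: 15687+0+7·71·67=48986 → min 48986 | T₂..T₅: k=2: 0+20022+12·27·3=20994; k=3: 23004+14271+12·71·3=39831; k=4: 80088+0+12·67·3=82500 → min 20994.
Length 5: T₁..T₅: k=1: 0+20994+7·12·3=21246; k=2: 2268+20022+7·27·3=22857; k=3: 15687+14271+7·71·3=31449; k=4: 48986+0+7·67·3=50393 → min 21246.
Optimal order: (T₁(T₂(T₃(T₄T₅)))) with cost 21246.

21246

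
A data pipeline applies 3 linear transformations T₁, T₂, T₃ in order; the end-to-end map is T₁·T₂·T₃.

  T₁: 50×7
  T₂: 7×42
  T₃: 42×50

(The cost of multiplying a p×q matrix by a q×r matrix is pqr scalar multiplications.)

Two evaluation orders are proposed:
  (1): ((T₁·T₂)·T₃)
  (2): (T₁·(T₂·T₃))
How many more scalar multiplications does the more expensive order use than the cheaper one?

87500

Order (1) = ((T₁·T₂)·T₃): (T₁·T₂): 50×7 by 7×42 → 50×42, cost 50·7·42 = 14700; ((T₁·T₂)·T₃): 50×42 by 42×50 → 50×50, cost 50·42·50 = 105000; cumulative 119700. Total 119700.
Order (2) = (T₁·(T₂·T₃)): (T₂·T₃): 7×42 by 42×50 → 7×50, cost 7·42·50 = 14700; (T₁·(T₂·T₃)): 50×7 by 7×50 → 50×50, cost 50·7·50 = 17500; cumulative 32200. Total 32200.
Difference: |119700 − 32200| = 87500.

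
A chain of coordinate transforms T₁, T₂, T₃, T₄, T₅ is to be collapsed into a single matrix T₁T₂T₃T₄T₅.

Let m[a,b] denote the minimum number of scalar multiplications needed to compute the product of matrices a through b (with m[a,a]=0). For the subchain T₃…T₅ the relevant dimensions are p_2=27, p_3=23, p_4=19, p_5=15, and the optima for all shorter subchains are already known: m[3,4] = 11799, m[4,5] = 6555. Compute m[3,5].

15870

m[3,5] = min over k∈[3,4] of m[3,k]+m[k+1,5]+p_{2}·p_k·p_{5}.
k=3: 0 + 6555 + 27·23·15 = 15870; k=4: 11799 + 0 + 27·19·15 = 19494.
Minimum: 15870 at k=3.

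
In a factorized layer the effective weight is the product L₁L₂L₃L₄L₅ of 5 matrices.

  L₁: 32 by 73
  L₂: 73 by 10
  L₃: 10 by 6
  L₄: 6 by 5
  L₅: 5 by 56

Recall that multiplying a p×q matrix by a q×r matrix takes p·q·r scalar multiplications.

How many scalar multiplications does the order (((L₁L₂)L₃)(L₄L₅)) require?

37712

(L₁L₂): 32×73 by 73×10 → 32×10, cost 32·73·10 = 23360
((L₁L₂)L₃): 32×10 by 10×6 → 32×6, cost 32·10·6 = 1920; cumulative 25280
(L₄L₅): 6×5 by 5×56 → 6×56, cost 6·5·56 = 1680
(((L₁L₂)L₃)(L₄L₅)): 32×6 by 6×56 → 32×56, cost 32·6·56 = 10752; cumulative 37712
Total: 37712 scalar multiplications.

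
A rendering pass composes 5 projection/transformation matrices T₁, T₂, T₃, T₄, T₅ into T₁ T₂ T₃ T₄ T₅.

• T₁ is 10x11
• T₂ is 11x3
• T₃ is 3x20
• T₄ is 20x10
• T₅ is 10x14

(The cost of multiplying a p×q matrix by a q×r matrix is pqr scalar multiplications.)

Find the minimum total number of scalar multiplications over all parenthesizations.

Adjacent pairs: T₁T₂ = 10·11·3 = 330; T₂T₃ = 11·3·20 = 660; T₃T₄ = 3·20·10 = 600; T₄T₅ = 20·10·14 = 2800.
Length 3: T₁..T₃: k=1: 0+660+10·11·20=2860; k=2: 330+0+10·3·20=930 → min 930 | T₂..T₄: k=2: 0+600+11·3·10=930; k=3: 660+0+11·20·10=2860 → min 930 | T₃..T₅: k=3: 0+2800+3·20·14=3640; k=4: 600+0+3·10·14=1020 → min 1020.
Length 4: T₁..T₄: k=1: 0+930+10·11·10=2030; k=2: 330+600+10·3·10=1230; k=3: 930+0+10·20·10=2930 → min 1230 | T₂..T₅: k=2: 0+1020+11·3·14=1482; k=3: 660+2800+11·20·14=6540; k=4: 930+0+11·10·14=2470 → min 1482.
Length 5: T₁..T₅: k=1: 0+1482+10·11·14=3022; k=2: 330+1020+10·3·14=1770; k=3: 930+2800+10·20·14=6530; k=4: 1230+0+10·10·14=2630 → min 1770.
Optimal order: ((T₁ T₂) ((T₃ T₄) T₅)) with cost 1770.

1770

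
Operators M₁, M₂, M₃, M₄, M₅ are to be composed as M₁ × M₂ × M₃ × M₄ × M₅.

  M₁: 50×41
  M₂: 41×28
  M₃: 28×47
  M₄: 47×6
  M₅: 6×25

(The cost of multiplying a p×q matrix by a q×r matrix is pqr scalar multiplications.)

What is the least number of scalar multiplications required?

34584

Adjacent pairs: M₁M₂ = 50·41·28 = 57400; M₂M₃ = 41·28·47 = 53956; M₃M₄ = 28·47·6 = 7896; M₄M₅ = 47·6·25 = 7050.
Length 3: M₁..M₃: k=1: 0+53956+50·41·47=150306; k=2: 57400+0+50·28·47=123200 → min 123200 | M₂..M₄: k=2: 0+7896+41·28·6=14784; k=3: 53956+0+41·47·6=65518 → min 14784 | M₃..M₅: k=3: 0+7050+28·47·25=39950; k=4: 7896+0+28·6·25=12096 → min 12096.
Length 4: M₁..M₄: k=1: 0+14784+50·41·6=27084; k=2: 57400+7896+50·28·6=73696; k=3: 123200+0+50·47·6=137300 → min 27084 | M₂..M₅: k=2: 0+12096+41·28·25=40796; k=3: 53956+7050+41·47·25=109181; k=4: 14784+0+41·6·25=20934 → min 20934.
Length 5: M₁..M₅: k=1: 0+20934+50·41·25=72184; k=2: 57400+12096+50·28·25=104496; k=3: 123200+7050+50·47·25=189000; k=4: 27084+0+50·6·25=34584 → min 34584.
Optimal order: ((M₁ × (M₂ × (M₃ × M₄))) × M₅) with cost 34584.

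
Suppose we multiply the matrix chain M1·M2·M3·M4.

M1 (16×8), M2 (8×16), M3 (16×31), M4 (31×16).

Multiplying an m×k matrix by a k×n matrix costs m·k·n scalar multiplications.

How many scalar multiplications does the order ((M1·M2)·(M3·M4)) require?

14080

(M1·M2): 16×8 by 8×16 → 16×16, cost 16·8·16 = 2048
(M3·M4): 16×31 by 31×16 → 16×16, cost 16·31·16 = 7936
((M1·M2)·(M3·M4)): 16×16 by 16×16 → 16×16, cost 16·16·16 = 4096; cumulative 14080
Total: 14080 scalar multiplications.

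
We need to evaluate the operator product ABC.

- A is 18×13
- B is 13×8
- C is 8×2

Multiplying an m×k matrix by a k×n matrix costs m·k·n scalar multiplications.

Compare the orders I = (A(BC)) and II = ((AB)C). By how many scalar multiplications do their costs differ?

1484

Order I = (A(BC)): (BC): 13×8 by 8×2 → 13×2, cost 13·8·2 = 208; (A(BC)): 18×13 by 13×2 → 18×2, cost 18·13·2 = 468; cumulative 676. Total 676.
Order II = ((AB)C): (AB): 18×13 by 13×8 → 18×8, cost 18·13·8 = 1872; ((AB)C): 18×8 by 8×2 → 18×2, cost 18·8·2 = 288; cumulative 2160. Total 2160.
Difference: |676 − 2160| = 1484.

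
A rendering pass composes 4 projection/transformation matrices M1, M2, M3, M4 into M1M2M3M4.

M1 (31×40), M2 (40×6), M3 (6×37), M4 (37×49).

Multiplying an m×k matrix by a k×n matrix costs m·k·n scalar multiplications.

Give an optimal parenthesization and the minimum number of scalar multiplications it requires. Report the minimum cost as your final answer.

27432

Adjacent pairs: M1M2 = 31·40·6 = 7440; M2M3 = 40·6·37 = 8880; M3M4 = 6·37·49 = 10878.
Length 3: M1..M3: k=1: 0+8880+31·40·37=54760; k=2: 7440+0+31·6·37=14322 → min 14322 | M2..M4: k=2: 0+10878+40·6·49=22638; k=3: 8880+0+40·37·49=81400 → min 22638.
Length 4: M1..M4: k=1: 0+22638+31·40·49=83398; k=2: 7440+10878+31·6·49=27432; k=3: 14322+0+31·37·49=70525 → min 27432.
Optimal parenthesization: ((M1M2)(M3M4)) with cost 27432.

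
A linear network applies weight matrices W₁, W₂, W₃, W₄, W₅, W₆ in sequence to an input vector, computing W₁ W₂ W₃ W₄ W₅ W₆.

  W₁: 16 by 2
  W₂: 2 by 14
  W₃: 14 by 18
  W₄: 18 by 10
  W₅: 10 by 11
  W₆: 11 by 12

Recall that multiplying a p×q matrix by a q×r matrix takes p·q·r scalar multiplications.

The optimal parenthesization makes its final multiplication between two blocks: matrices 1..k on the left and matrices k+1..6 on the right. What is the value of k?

1

Adjacent pairs: W₁W₂ = 16·2·14 = 448; W₂W₃ = 2·14·18 = 504; W₃W₄ = 14·18·10 = 2520; W₄W₅ = 18·10·11 = 1980; W₅W₆ = 10·11·12 = 1320.
Length 3: W₁..W₃: k=1: 0+504+16·2·18=1080; k=2: 448+0+16·14·18=4480 → min 1080 | W₂..W₄: k=2: 0+2520+2·14·10=2800; k=3: 504+0+2·18·10=864 → min 864 | W₃..W₅: k=3: 0+1980+14·18·11=4752; k=4: 2520+0+14·10·11=4060 → min 4060 | W₄..W₆: k=4: 0+1320+18·10·12=3480; k=5: 1980+0+18·11·12=4356 → min 3480.
Length 4: W₁..W₄: k=1: 0+864+16·2·10=1184; k=2: 448+2520+16·14·10=5208; k=3: 1080+0+16·18·10=3960 → min 1184 | W₂..W₅: k=2: 0+4060+2·14·11=4368; k=3: 504+1980+2·18·11=2880; k=4: 864+0+2·10·11=1084 → min 1084 | W₃..W₆: k=3: 0+3480+14·18·12=6504; k=4: 2520+1320+14·10·12=5520; k=5: 4060+0+14·11·12=5908 → min 5520.
Length 5: W₁..W₅: k=1: 0+1084+16·2·11=1436; k=2: 448+4060+16·14·11=6972; k=3: 1080+1980+16·18·11=6228; k=4: 1184+0+16·10·11=2944 → min 1436 | W₂..W₆: k=2: 0+5520+2·14·12=5856; k=3: 504+3480+2·18·12=4416; k=4: 864+1320+2·10·12=2424; k=5: 1084+0+2·11·12=1348 → min 1348.
Top-level splits: k=1: (W₁..W₁)·(W₂..W₆) → 0+1348+16·2·12 = 1732; k=2: (W₁..W₂)·(W₃..W₆) → 448+5520+16·14·12 = 8656; k=3: (W₁..W₃)·(W₄..W₆) → 1080+3480+16·18·12 = 8016; k=4: (W₁..W₄)·(W₅..W₆) → 1184+1320+16·10·12 = 4424; k=5: (W₁..W₅)·(W₆..W₆) → 1436+0+16·11·12 = 3548.
Best split is after W₁, i.e. k = 1.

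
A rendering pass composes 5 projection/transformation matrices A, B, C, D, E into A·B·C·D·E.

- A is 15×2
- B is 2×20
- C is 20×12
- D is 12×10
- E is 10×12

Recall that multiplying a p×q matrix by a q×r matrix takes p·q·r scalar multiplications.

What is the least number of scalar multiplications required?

Adjacent pairs: AB = 15·2·20 = 600; BC = 2·20·12 = 480; CD = 20·12·10 = 2400; DE = 12·10·12 = 1440.
Length 3: A..C: k=1: 0+480+15·2·12=840; k=2: 600+0+15·20·12=4200 → min 840 | B..D: k=2: 0+2400+2·20·10=2800; k=3: 480+0+2·12·10=720 → min 720 | C..E: k=3: 0+1440+20·12·12=4320; k=4: 2400+0+20·10·12=4800 → min 4320.
Length 4: A..D: k=1: 0+720+15·2·10=1020; k=2: 600+2400+15·20·10=6000; k=3: 840+0+15·12·10=2640 → min 1020 | B..E: k=2: 0+4320+2·20·12=4800; k=3: 480+1440+2·12·12=2208; k=4: 720+0+2·10·12=960 → min 960.
Length 5: A..E: k=1: 0+960+15·2·12=1320; k=2: 600+4320+15·20·12=8520; k=3: 840+1440+15·12·12=4440; k=4: 1020+0+15·10·12=2820 → min 1320.
Optimal order: (A·(((B·C)·D)·E)) with cost 1320.

1320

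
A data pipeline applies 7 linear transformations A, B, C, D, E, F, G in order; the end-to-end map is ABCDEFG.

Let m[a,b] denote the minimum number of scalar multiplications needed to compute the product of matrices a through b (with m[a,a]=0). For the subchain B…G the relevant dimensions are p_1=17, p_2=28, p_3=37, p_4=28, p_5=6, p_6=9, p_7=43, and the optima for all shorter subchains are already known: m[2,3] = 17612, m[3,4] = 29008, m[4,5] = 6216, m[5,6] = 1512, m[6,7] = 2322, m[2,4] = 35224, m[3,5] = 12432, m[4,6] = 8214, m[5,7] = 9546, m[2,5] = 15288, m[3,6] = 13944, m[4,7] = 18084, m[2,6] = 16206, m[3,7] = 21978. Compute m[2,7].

m[2,7] = min over k∈[2,6] of m[2,k]+m[k+1,7]+p_{1}·p_k·p_{7}.
k=2: 0 + 21978 + 17·28·43 = 42446; k=3: 17612 + 18084 + 17·37·43 = 62743; k=4: 35224 + 9546 + 17·28·43 = 65238; k=5: 15288 + 2322 + 17·6·43 = 21996; k=6: 16206 + 0 + 17·9·43 = 22785.
Minimum: 21996 at k=5.

21996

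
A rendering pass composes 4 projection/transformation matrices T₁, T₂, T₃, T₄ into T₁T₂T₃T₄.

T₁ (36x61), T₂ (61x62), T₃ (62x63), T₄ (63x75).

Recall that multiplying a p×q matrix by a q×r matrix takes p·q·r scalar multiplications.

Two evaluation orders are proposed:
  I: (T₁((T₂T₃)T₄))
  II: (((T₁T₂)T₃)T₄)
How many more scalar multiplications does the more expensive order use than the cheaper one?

244323

Order I = (T₁((T₂T₃)T₄)): (T₂T₃): 61×62 by 62×63 → 61×63, cost 61·62·63 = 238266; ((T₂T₃)T₄): 61×63 by 63×75 → 61×75, cost 61·63·75 = 288225; cumulative 526491; (T₁((T₂T₃)T₄)): 36×61 by 61×75 → 36×75, cost 36·61·75 = 164700; cumulative 691191. Total 691191.
Order II = (((T₁T₂)T₃)T₄): (T₁T₂): 36×61 by 61×62 → 36×62, cost 36·61·62 = 136152; ((T₁T₂)T₃): 36×62 by 62×63 → 36×63, cost 36·62·63 = 140616; cumulative 276768; (((T₁T₂)T₃)T₄): 36×63 by 63×75 → 36×75, cost 36·63·75 = 170100; cumulative 446868. Total 446868.
Difference: |691191 − 446868| = 244323.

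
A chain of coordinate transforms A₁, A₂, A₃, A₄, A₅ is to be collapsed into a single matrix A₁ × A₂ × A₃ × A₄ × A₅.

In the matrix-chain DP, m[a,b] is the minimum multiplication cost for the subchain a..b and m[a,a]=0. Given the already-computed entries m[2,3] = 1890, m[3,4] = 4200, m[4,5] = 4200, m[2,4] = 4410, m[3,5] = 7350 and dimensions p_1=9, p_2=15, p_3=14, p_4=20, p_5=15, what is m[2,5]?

7110

m[2,5] = min over k∈[2,4] of m[2,k]+m[k+1,5]+p_{1}·p_k·p_{5}.
k=2: 0 + 7350 + 9·15·15 = 9375; k=3: 1890 + 4200 + 9·14·15 = 7980; k=4: 4410 + 0 + 9·20·15 = 7110.
Minimum: 7110 at k=4.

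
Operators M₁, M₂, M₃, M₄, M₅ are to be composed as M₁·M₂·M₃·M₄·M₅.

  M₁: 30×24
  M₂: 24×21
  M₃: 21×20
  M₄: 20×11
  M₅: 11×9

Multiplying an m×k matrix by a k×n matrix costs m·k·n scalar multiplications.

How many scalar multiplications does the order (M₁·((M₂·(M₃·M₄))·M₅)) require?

19020

(M₃·M₄): 21×20 by 20×11 → 21×11, cost 21·20·11 = 4620
(M₂·(M₃·M₄)): 24×21 by 21×11 → 24×11, cost 24·21·11 = 5544; cumulative 10164
((M₂·(M₃·M₄))·M₅): 24×11 by 11×9 → 24×9, cost 24·11·9 = 2376; cumulative 12540
(M₁·((M₂·(M₃·M₄))·M₅)): 30×24 by 24×9 → 30×9, cost 30·24·9 = 6480; cumulative 19020
Total: 19020 scalar multiplications.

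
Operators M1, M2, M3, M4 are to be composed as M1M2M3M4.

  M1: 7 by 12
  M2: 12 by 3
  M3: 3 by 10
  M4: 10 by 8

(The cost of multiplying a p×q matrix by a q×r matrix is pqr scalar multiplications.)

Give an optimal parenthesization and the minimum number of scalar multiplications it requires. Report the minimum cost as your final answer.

660

Adjacent pairs: M1M2 = 7·12·3 = 252; M2M3 = 12·3·10 = 360; M3M4 = 3·10·8 = 240.
Length 3: M1..M3: k=1: 0+360+7·12·10=1200; k=2: 252+0+7·3·10=462 → min 462 | M2..M4: k=2: 0+240+12·3·8=528; k=3: 360+0+12·10·8=1320 → min 528.
Length 4: M1..M4: k=1: 0+528+7·12·8=1200; k=2: 252+240+7·3·8=660; k=3: 462+0+7·10·8=1022 → min 660.
Optimal parenthesization: ((M1M2)(M3M4)) with cost 660.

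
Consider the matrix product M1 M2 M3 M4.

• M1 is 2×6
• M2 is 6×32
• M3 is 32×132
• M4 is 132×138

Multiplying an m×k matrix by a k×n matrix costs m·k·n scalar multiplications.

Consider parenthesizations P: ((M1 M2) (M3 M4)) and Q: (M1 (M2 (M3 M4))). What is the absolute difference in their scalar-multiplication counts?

18936

Order P = ((M1 M2) (M3 M4)): (M1 M2): 2×6 by 6×32 → 2×32, cost 2·6·32 = 384; (M3 M4): 32×132 by 132×138 → 32×138, cost 32·132·138 = 582912; ((M1 M2) (M3 M4)): 2×32 by 32×138 → 2×138, cost 2·32·138 = 8832; cumulative 592128. Total 592128.
Order Q = (M1 (M2 (M3 M4))): (M3 M4): 32×132 by 132×138 → 32×138, cost 32·132·138 = 582912; (M2 (M3 M4)): 6×32 by 32×138 → 6×138, cost 6·32·138 = 26496; cumulative 609408; (M1 (M2 (M3 M4))): 2×6 by 6×138 → 2×138, cost 2·6·138 = 1656; cumulative 611064. Total 611064.
Difference: |592128 − 611064| = 18936.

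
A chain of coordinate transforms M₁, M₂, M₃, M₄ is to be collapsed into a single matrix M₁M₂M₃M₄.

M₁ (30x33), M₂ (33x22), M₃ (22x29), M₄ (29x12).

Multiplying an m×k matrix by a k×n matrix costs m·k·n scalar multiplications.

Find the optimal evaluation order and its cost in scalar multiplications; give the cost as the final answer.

Adjacent pairs: M₁M₂ = 30·33·22 = 21780; M₂M₃ = 33·22·29 = 21054; M₃M₄ = 22·29·12 = 7656.
Length 3: M₁..M₃: k=1: 0+21054+30·33·29=49764; k=2: 21780+0+30·22·29=40920 → min 40920 | M₂..M₄: k=2: 0+7656+33·22·12=16368; k=3: 21054+0+33·29·12=32538 → min 16368.
Length 4: M₁..M₄: k=1: 0+16368+30·33·12=28248; k=2: 21780+7656+30·22·12=37356; k=3: 40920+0+30·29·12=51360 → min 28248.
Optimal parenthesization: (M₁(M₂(M₃M₄))) with cost 28248.

28248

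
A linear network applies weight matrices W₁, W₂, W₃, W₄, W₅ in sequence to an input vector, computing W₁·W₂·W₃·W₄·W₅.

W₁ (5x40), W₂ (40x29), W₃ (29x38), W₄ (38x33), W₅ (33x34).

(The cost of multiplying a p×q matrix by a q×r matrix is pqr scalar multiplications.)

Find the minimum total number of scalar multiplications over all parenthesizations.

Adjacent pairs: W₁W₂ = 5·40·29 = 5800; W₂W₃ = 40·29·38 = 44080; W₃W₄ = 29·38·33 = 36366; W₄W₅ = 38·33·34 = 42636.
Length 3: W₁..W₃: k=1: 0+44080+5·40·38=51680; k=2: 5800+0+5·29·38=11310 → min 11310 | W₂..W₄: k=2: 0+36366+40·29·33=74646; k=3: 44080+0+40·38·33=94240 → min 74646 | W₃..W₅: k=3: 0+42636+29·38·34=80104; k=4: 36366+0+29·33·34=68904 → min 68904.
Length 4: W₁..W₄: k=1: 0+74646+5·40·33=81246; k=2: 5800+36366+5·29·33=46951; k=3: 11310+0+5·38·33=17580 → min 17580 | W₂..W₅: k=2: 0+68904+40·29·34=108344; k=3: 44080+42636+40·38·34=138396; k=4: 74646+0+40·33·34=119526 → min 108344.
Length 5: W₁..W₅: k=1: 0+108344+5·40·34=115144; k=2: 5800+68904+5·29·34=79634; k=3: 11310+42636+5·38·34=60406; k=4: 17580+0+5·33·34=23190 → min 23190.
Optimal order: ((((W₁·W₂)·W₃)·W₄)·W₅) with cost 23190.

23190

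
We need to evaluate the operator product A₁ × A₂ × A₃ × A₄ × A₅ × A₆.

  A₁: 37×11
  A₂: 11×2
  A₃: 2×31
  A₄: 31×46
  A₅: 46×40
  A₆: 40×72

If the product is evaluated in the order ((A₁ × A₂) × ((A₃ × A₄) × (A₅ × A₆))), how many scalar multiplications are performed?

148098

(A₁ × A₂): 37×11 by 11×2 → 37×2, cost 37·11·2 = 814
(A₃ × A₄): 2×31 by 31×46 → 2×46, cost 2·31·46 = 2852
(A₅ × A₆): 46×40 by 40×72 → 46×72, cost 46·40·72 = 132480
((A₃ × A₄) × (A₅ × A₆)): 2×46 by 46×72 → 2×72, cost 2·46·72 = 6624; cumulative 141956
((A₁ × A₂) × ((A₃ × A₄) × (A₅ × A₆))): 37×2 by 2×72 → 37×72, cost 37·2·72 = 5328; cumulative 148098
Total: 148098 scalar multiplications.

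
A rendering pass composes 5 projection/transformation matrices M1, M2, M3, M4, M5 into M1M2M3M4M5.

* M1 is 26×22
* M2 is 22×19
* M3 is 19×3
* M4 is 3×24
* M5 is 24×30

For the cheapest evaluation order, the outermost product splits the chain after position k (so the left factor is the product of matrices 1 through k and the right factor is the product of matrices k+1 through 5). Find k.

Adjacent pairs: M1M2 = 26·22·19 = 10868; M2M3 = 22·19·3 = 1254; M3M4 = 19·3·24 = 1368; M4M5 = 3·24·30 = 2160.
Length 3: M1..M3: k=1: 0+1254+26·22·3=2970; k=2: 10868+0+26·19·3=12350 → min 2970 | M2..M4: k=2: 0+1368+22·19·24=11400; k=3: 1254+0+22·3·24=2838 → min 2838 | M3..M5: k=3: 0+2160+19·3·30=3870; k=4: 1368+0+19·24·30=15048 → min 3870.
Length 4: M1..M4: k=1: 0+2838+26·22·24=16566; k=2: 10868+1368+26·19·24=24092; k=3: 2970+0+26·3·24=4842 → min 4842 | M2..M5: k=2: 0+3870+22·19·30=16410; k=3: 1254+2160+22·3·30=5394; k=4: 2838+0+22·24·30=18678 → min 5394.
Top-level splits: k=1: (M1..M1)·(M2..M5) → 0+5394+26·22·30 = 22554; k=2: (M1..M2)·(M3..M5) → 10868+3870+26·19·30 = 29558; k=3: (M1..M3)·(M4..M5) → 2970+2160+26·3·30 = 7470; k=4: (M1..M4)·(M5..M5) → 4842+0+26·24·30 = 23562.
Best split is after M3, i.e. k = 3.

3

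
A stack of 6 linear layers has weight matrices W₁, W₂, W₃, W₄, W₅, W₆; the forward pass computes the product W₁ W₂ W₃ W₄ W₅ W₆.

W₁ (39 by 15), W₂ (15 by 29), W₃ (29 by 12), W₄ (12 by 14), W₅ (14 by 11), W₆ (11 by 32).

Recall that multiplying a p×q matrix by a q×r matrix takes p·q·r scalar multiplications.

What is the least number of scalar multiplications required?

29211

Adjacent pairs: W₁W₂ = 39·15·29 = 16965; W₂W₃ = 15·29·12 = 5220; W₃W₄ = 29·12·14 = 4872; W₄W₅ = 12·14·11 = 1848; W₅W₆ = 14·11·32 = 4928.
Length 3: W₁..W₃: k=1: 0+5220+39·15·12=12240; k=2: 16965+0+39·29·12=30537 → min 12240 | W₂..W₄: k=2: 0+4872+15·29·14=10962; k=3: 5220+0+15·12·14=7740 → min 7740 | W₃..W₅: k=3: 0+1848+29·12·11=5676; k=4: 4872+0+29·14·11=9338 → min 5676 | W₄..W₆: k=4: 0+4928+12·14·32=10304; k=5: 1848+0+12·11·32=6072 → min 6072.
Length 4: W₁..W₄: k=1: 0+7740+39·15·14=15930; k=2: 16965+4872+39·29·14=37671; k=3: 12240+0+39·12·14=18792 → min 15930 | W₂..W₅: k=2: 0+5676+15·29·11=10461; k=3: 5220+1848+15·12·11=9048; k=4: 7740+0+15·14·11=10050 → min 9048 | W₃..W₆: k=3: 0+6072+29·12·32=17208; k=4: 4872+4928+29·14·32=22792; k=5: 5676+0+29·11·32=15884 → min 15884.
Length 5: W₁..W₅: k=1: 0+9048+39·15·11=15483; k=2: 16965+5676+39·29·11=35082; k=3: 12240+1848+39·12·11=19236; k=4: 15930+0+39·14·11=21936 → min 15483 | W₂..W₆: k=2: 0+15884+15·29·32=29804; k=3: 5220+6072+15·12·32=17052; k=4: 7740+4928+15·14·32=19388; k=5: 9048+0+15·11·32=14328 → min 14328.
Length 6: W₁..W₆: k=1: 0+14328+39·15·32=33048; k=2: 16965+15884+39·29·32=69041; k=3: 12240+6072+39·12·32=33288; k=4: 15930+4928+39·14·32=38330; k=5: 15483+0+39·11·32=29211 → min 29211.
Optimal order: ((W₁ ((W₂ W₃) (W₄ W₅))) W₆) with cost 29211.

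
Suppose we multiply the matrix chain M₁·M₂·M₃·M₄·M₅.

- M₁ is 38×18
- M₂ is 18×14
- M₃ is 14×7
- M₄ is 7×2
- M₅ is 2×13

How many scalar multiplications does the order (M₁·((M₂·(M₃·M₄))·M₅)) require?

10060

(M₃·M₄): 14×7 by 7×2 → 14×2, cost 14·7·2 = 196
(M₂·(M₃·M₄)): 18×14 by 14×2 → 18×2, cost 18·14·2 = 504; cumulative 700
((M₂·(M₃·M₄))·M₅): 18×2 by 2×13 → 18×13, cost 18·2·13 = 468; cumulative 1168
(M₁·((M₂·(M₃·M₄))·M₅)): 38×18 by 18×13 → 38×13, cost 38·18·13 = 8892; cumulative 10060
Total: 10060 scalar multiplications.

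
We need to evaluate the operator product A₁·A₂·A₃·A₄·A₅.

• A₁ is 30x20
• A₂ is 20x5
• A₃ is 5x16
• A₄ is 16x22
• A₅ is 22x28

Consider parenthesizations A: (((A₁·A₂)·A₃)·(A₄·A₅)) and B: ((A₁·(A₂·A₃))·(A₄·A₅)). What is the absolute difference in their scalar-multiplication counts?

5800

Order A = (((A₁·A₂)·A₃)·(A₄·A₅)): (A₁·A₂): 30×20 by 20×5 → 30×5, cost 30·20·5 = 3000; ((A₁·A₂)·A₃): 30×5 by 5×16 → 30×16, cost 30·5·16 = 2400; cumulative 5400; (A₄·A₅): 16×22 by 22×28 → 16×28, cost 16·22·28 = 9856; (((A₁·A₂)·A₃)·(A₄·A₅)): 30×16 by 16×28 → 30×28, cost 30·16·28 = 13440; cumulative 28696. Total 28696.
Order B = ((A₁·(A₂·A₃))·(A₄·A₅)): (A₂·A₃): 20×5 by 5×16 → 20×16, cost 20·5·16 = 1600; (A₁·(A₂·A₃)): 30×20 by 20×16 → 30×16, cost 30·20·16 = 9600; cumulative 11200; (A₄·A₅): 16×22 by 22×28 → 16×28, cost 16·22·28 = 9856; ((A₁·(A₂·A₃))·(A₄·A₅)): 30×16 by 16×28 → 30×28, cost 30·16·28 = 13440; cumulative 34496. Total 34496.
Difference: |28696 − 34496| = 5800.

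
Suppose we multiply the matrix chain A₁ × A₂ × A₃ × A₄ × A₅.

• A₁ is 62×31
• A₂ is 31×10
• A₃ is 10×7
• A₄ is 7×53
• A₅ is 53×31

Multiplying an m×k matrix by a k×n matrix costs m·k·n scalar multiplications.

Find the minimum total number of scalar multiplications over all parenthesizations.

Adjacent pairs: A₁A₂ = 62·31·10 = 19220; A₂A₃ = 31·10·7 = 2170; A₃A₄ = 10·7·53 = 3710; A₄A₅ = 7·53·31 = 11501.
Length 3: A₁..A₃: k=1: 0+2170+62·31·7=15624; k=2: 19220+0+62·10·7=23560 → min 15624 | A₂..A₄: k=2: 0+3710+31·10·53=20140; k=3: 2170+0+31·7·53=13671 → min 13671 | A₃..A₅: k=3: 0+11501+10·7·31=13671; k=4: 3710+0+10·53·31=20140 → min 13671.
Length 4: A₁..A₄: k=1: 0+13671+62·31·53=115537; k=2: 19220+3710+62·10·53=55790; k=3: 15624+0+62·7·53=38626 → min 38626 | A₂..A₅: k=2: 0+13671+31·10·31=23281; k=3: 2170+11501+31·7·31=20398; k=4: 13671+0+31·53·31=64604 → min 20398.
Length 5: A₁..A₅: k=1: 0+20398+62·31·31=79980; k=2: 19220+13671+62·10·31=52111; k=3: 15624+11501+62·7·31=40579; k=4: 38626+0+62·53·31=140492 → min 40579.
Optimal order: ((A₁ × (A₂ × A₃)) × (A₄ × A₅)) with cost 40579.

40579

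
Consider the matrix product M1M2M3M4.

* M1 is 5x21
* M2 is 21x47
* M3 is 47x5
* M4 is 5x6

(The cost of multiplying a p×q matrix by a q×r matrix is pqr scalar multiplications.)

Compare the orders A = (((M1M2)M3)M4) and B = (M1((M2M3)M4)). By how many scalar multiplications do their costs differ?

65

Order A = (((M1M2)M3)M4): (M1M2): 5×21 by 21×47 → 5×47, cost 5·21·47 = 4935; ((M1M2)M3): 5×47 by 47×5 → 5×5, cost 5·47·5 = 1175; cumulative 6110; (((M1M2)M3)M4): 5×5 by 5×6 → 5×6, cost 5·5·6 = 150; cumulative 6260. Total 6260.
Order B = (M1((M2M3)M4)): (M2M3): 21×47 by 47×5 → 21×5, cost 21·47·5 = 4935; ((M2M3)M4): 21×5 by 5×6 → 21×6, cost 21·5·6 = 630; cumulative 5565; (M1((M2M3)M4)): 5×21 by 21×6 → 5×6, cost 5·21·6 = 630; cumulative 6195. Total 6195.
Difference: |6260 − 6195| = 65.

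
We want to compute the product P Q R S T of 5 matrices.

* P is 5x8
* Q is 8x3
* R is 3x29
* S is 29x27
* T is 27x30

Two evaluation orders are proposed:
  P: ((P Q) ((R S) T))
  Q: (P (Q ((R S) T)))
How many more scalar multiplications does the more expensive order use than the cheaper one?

1350

Order P = ((P Q) ((R S) T)): (P Q): 5×8 by 8×3 → 5×3, cost 5·8·3 = 120; (R S): 3×29 by 29×27 → 3×27, cost 3·29·27 = 2349; ((R S) T): 3×27 by 27×30 → 3×30, cost 3·27·30 = 2430; cumulative 4779; ((P Q) ((R S) T)): 5×3 by 3×30 → 5×30, cost 5·3·30 = 450; cumulative 5349. Total 5349.
Order Q = (P (Q ((R S) T))): (R S): 3×29 by 29×27 → 3×27, cost 3·29·27 = 2349; ((R S) T): 3×27 by 27×30 → 3×30, cost 3·27·30 = 2430; cumulative 4779; (Q ((R S) T)): 8×3 by 3×30 → 8×30, cost 8·3·30 = 720; cumulative 5499; (P (Q ((R S) T))): 5×8 by 8×30 → 5×30, cost 5·8·30 = 1200; cumulative 6699. Total 6699.
Difference: |5349 − 6699| = 1350.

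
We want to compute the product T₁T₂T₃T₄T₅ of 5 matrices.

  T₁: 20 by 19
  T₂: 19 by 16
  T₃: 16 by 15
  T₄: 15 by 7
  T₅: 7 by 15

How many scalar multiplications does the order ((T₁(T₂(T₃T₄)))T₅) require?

(T₃T₄): 16×15 by 15×7 → 16×7, cost 16·15·7 = 1680
(T₂(T₃T₄)): 19×16 by 16×7 → 19×7, cost 19·16·7 = 2128; cumulative 3808
(T₁(T₂(T₃T₄))): 20×19 by 19×7 → 20×7, cost 20·19·7 = 2660; cumulative 6468
((T₁(T₂(T₃T₄)))T₅): 20×7 by 7×15 → 20×15, cost 20·7·15 = 2100; cumulative 8568
Total: 8568 scalar multiplications.

8568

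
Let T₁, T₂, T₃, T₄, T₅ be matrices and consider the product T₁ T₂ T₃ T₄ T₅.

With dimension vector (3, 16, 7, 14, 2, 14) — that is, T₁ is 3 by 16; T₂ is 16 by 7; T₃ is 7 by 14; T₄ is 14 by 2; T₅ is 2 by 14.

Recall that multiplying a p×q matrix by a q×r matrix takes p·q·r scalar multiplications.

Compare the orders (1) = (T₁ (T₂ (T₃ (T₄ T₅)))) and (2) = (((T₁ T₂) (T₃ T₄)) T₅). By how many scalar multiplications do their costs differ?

Order (1) = (T₁ (T₂ (T₃ (T₄ T₅)))): (T₄ T₅): 14×2 by 2×14 → 14×14, cost 14·2·14 = 392; (T₃ (T₄ T₅)): 7×14 by 14×14 → 7×14, cost 7·14·14 = 1372; cumulative 1764; (T₂ (T₃ (T₄ T₅))): 16×7 by 7×14 → 16×14, cost 16·7·14 = 1568; cumulative 3332; (T₁ (T₂ (T₃ (T₄ T₅)))): 3×16 by 16×14 → 3×14, cost 3·16·14 = 672; cumulative 4004. Total 4004.
Order (2) = (((T₁ T₂) (T₃ T₄)) T₅): (T₁ T₂): 3×16 by 16×7 → 3×7, cost 3·16·7 = 336; (T₃ T₄): 7×14 by 14×2 → 7×2, cost 7·14·2 = 196; ((T₁ T₂) (T₃ T₄)): 3×7 by 7×2 → 3×2, cost 3·7·2 = 42; cumulative 574; (((T₁ T₂) (T₃ T₄)) T₅): 3×2 by 2×14 → 3×14, cost 3·2·14 = 84; cumulative 658. Total 658.
Difference: |4004 − 658| = 3346.

3346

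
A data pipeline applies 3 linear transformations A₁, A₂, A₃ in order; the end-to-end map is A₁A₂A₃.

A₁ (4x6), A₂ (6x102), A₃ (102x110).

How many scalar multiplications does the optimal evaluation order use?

47328

Order (A₁(A₂A₃)): (A₂A₃): 6×102 by 102×110 → 6×110, cost 6·102·110 = 67320; (A₁(A₂A₃)): 4×6 by 6×110 → 4×110, cost 4·6·110 = 2640; cumulative 69960. Total 69960.
Order ((A₁A₂)A₃): (A₁A₂): 4×6 by 6×102 → 4×102, cost 4·6·102 = 2448; ((A₁A₂)A₃): 4×102 by 102×110 → 4×110, cost 4·102·110 = 44880; cumulative 47328. Total 47328.
Minimum: 47328.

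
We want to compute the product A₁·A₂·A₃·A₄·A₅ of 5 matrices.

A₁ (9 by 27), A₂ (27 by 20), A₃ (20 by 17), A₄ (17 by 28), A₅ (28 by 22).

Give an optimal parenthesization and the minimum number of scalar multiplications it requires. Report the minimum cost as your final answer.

Adjacent pairs: A₁A₂ = 9·27·20 = 4860; A₂A₃ = 27·20·17 = 9180; A₃A₄ = 20·17·28 = 9520; A₄A₅ = 17·28·22 = 10472.
Length 3: A₁..A₃: k=1: 0+9180+9·27·17=13311; k=2: 4860+0+9·20·17=7920 → min 7920 | A₂..A₄: k=2: 0+9520+27·20·28=24640; k=3: 9180+0+27·17·28=22032 → min 22032 | A₃..A₅: k=3: 0+10472+20·17·22=17952; k=4: 9520+0+20·28·22=21840 → min 17952.
Length 4: A₁..A₄: k=1: 0+22032+9·27·28=28836; k=2: 4860+9520+9·20·28=19420; k=3: 7920+0+9·17·28=12204 → min 12204 | A₂..A₅: k=2: 0+17952+27·20·22=29832; k=3: 9180+10472+27·17·22=29750; k=4: 22032+0+27·28·22=38664 → min 29750.
Length 5: A₁..A₅: k=1: 0+29750+9·27·22=35096; k=2: 4860+17952+9·20·22=26772; k=3: 7920+10472+9·17·22=21758; k=4: 12204+0+9·28·22=17748 → min 17748.
Optimal parenthesization: ((((A₁·A₂)·A₃)·A₄)·A₅) with cost 17748.

17748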